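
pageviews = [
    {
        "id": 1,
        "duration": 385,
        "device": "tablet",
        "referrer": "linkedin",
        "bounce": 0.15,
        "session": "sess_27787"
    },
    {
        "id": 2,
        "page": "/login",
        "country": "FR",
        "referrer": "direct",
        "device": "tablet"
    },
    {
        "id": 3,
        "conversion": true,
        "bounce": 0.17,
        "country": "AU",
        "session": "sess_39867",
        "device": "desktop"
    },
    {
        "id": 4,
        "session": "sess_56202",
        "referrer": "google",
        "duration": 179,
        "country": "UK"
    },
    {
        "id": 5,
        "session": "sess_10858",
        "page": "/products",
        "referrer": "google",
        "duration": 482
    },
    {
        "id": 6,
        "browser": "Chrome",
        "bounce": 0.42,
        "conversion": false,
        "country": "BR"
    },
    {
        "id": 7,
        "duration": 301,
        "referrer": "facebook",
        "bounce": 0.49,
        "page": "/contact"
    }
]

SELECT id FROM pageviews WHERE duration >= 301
[1, 5, 7]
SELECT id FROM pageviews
[1, 2, 3, 4, 5, 6, 7]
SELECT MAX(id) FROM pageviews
7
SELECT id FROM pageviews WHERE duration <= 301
[4, 7]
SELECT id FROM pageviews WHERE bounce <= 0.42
[1, 3, 6]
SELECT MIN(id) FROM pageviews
1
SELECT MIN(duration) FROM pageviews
179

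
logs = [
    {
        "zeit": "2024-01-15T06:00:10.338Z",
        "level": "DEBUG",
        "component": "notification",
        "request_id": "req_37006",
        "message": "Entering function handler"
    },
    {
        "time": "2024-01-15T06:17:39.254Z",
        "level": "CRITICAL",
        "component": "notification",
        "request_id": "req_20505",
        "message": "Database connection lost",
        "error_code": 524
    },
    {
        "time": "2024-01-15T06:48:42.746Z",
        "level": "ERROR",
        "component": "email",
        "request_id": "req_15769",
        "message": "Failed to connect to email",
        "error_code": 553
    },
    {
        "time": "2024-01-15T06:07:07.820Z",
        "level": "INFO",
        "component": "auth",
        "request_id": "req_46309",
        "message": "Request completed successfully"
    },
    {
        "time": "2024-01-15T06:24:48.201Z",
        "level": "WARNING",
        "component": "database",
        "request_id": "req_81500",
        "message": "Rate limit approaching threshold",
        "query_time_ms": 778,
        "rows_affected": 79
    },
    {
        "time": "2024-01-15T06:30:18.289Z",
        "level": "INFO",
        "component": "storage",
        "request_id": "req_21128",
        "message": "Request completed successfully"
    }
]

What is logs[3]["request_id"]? "req_46309"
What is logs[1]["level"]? "CRITICAL"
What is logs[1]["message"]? "Database connection lost"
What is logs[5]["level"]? "INFO"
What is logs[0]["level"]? "DEBUG"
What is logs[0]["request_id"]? "req_37006"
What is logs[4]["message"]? "Rate limit approaching threshold"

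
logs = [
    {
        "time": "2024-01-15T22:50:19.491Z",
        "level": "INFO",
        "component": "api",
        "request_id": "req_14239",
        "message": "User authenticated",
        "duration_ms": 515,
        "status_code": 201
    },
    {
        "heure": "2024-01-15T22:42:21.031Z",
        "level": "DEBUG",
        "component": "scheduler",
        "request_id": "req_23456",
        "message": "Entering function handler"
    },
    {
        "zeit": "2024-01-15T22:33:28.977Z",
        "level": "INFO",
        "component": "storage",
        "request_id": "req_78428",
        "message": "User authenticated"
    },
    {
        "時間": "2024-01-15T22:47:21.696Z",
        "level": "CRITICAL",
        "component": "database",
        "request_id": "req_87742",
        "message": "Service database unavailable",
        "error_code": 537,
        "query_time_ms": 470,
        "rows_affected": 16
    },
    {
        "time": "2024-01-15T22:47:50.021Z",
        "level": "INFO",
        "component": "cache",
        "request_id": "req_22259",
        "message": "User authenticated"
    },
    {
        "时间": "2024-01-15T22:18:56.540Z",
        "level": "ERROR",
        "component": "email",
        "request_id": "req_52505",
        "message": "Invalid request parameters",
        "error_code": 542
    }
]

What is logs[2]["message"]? "User authenticated"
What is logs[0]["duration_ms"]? 515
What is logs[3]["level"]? "CRITICAL"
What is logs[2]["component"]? "storage"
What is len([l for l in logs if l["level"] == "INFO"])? 3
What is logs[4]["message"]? "User authenticated"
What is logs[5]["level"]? "ERROR"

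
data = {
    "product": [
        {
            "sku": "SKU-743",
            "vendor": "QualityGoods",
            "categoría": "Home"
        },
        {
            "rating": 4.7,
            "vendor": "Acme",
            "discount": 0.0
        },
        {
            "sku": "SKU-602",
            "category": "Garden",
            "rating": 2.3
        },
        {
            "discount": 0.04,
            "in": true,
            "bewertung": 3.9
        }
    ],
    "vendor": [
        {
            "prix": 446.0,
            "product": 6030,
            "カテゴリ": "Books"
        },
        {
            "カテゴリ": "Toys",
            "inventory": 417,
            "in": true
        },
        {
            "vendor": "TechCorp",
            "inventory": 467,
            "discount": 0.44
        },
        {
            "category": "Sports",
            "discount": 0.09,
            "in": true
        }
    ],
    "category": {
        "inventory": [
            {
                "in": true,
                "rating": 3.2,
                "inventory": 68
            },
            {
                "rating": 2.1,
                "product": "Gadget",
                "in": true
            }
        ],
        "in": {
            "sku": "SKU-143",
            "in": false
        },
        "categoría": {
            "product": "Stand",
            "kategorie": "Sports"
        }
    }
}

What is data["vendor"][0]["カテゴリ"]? "Books"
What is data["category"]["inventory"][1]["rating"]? 2.1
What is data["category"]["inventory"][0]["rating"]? 3.2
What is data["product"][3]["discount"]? 0.04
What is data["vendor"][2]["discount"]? 0.44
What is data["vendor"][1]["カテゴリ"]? "Toys"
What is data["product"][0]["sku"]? "SKU-743"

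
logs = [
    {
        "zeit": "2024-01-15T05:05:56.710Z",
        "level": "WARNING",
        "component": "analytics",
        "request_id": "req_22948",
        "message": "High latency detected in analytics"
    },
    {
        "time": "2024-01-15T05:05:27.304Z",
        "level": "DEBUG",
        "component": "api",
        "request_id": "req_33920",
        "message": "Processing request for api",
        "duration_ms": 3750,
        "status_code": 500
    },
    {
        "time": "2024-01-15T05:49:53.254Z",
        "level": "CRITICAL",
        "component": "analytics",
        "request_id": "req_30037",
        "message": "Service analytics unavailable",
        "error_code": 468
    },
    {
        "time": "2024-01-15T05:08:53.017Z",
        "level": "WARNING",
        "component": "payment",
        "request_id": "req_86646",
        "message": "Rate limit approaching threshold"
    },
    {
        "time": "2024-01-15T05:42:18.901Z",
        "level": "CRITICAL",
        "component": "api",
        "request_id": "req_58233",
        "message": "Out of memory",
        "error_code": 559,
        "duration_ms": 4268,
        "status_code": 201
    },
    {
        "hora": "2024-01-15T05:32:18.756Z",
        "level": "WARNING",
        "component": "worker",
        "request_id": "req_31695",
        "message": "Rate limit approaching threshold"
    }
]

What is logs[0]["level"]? "WARNING"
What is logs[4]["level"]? "CRITICAL"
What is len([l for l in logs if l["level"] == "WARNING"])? 3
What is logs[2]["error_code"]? 468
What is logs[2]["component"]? "analytics"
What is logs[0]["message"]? "High latency detected in analytics"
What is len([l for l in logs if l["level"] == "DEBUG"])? 1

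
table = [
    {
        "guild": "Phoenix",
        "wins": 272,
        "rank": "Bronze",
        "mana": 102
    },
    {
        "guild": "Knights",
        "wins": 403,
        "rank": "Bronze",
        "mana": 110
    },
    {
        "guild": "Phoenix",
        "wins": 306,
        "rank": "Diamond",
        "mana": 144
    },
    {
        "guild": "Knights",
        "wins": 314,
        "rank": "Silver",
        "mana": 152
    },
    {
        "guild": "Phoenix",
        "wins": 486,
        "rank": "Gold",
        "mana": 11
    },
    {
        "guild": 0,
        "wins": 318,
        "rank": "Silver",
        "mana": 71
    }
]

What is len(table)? 6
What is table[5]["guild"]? 0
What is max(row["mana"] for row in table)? 152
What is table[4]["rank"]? "Gold"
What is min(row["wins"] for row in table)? 272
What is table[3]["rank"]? "Silver"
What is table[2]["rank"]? "Diamond"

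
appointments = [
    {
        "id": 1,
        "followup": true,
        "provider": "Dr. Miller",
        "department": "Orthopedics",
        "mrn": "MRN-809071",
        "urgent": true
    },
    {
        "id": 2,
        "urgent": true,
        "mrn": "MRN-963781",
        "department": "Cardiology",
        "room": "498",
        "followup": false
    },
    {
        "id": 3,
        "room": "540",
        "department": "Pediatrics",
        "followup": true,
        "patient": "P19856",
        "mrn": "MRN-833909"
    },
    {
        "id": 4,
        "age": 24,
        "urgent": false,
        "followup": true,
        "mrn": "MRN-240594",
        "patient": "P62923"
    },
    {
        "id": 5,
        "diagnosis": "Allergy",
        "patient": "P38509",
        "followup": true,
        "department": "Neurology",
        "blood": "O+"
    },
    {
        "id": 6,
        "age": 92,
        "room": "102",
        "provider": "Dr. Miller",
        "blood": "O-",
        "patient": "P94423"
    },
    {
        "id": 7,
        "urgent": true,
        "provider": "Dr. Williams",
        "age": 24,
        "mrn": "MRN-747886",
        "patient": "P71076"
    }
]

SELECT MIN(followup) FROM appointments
False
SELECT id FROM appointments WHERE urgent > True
[]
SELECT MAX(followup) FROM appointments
True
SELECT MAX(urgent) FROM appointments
True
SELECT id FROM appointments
[1, 2, 3, 4, 5, 6, 7]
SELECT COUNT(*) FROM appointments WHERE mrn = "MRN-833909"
1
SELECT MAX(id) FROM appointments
7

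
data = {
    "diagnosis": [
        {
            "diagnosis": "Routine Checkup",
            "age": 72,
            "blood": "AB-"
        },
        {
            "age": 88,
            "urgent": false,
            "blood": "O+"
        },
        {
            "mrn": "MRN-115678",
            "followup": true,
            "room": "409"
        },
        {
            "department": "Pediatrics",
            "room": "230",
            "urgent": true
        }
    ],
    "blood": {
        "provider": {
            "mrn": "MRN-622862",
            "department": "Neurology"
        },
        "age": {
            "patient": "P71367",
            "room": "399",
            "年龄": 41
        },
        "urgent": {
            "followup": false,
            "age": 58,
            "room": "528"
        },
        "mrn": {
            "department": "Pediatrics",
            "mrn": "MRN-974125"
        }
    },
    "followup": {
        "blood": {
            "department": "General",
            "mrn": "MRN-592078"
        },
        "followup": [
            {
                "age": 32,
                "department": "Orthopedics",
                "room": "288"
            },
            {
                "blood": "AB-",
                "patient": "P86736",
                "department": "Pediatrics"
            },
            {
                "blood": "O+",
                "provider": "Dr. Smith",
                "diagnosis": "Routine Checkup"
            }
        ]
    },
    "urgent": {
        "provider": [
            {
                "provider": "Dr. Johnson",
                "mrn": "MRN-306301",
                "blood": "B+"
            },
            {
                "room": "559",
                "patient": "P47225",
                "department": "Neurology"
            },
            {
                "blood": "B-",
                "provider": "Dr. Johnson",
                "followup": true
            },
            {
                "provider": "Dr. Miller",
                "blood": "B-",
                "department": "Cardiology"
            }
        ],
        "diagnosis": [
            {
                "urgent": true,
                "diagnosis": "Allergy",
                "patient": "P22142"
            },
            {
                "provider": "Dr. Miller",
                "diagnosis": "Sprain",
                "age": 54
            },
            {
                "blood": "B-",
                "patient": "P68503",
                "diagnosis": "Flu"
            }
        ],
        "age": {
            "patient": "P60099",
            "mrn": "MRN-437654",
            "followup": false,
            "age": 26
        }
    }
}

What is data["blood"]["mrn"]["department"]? "Pediatrics"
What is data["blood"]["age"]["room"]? "399"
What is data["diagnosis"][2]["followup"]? True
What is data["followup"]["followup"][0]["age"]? 32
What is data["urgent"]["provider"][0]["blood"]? "B+"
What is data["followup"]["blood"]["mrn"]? "MRN-592078"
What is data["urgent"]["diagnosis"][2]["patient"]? "P68503"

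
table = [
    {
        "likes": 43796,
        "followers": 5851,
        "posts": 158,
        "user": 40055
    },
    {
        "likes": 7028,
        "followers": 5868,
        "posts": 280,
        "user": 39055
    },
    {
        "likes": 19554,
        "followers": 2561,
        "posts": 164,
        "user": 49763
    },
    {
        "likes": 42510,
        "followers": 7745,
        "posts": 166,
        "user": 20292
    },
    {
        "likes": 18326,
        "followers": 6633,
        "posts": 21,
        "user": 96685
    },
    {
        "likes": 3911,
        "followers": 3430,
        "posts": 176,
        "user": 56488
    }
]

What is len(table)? 6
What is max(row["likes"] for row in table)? 43796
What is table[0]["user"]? 40055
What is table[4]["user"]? 96685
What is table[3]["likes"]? 42510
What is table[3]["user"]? 20292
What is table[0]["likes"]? 43796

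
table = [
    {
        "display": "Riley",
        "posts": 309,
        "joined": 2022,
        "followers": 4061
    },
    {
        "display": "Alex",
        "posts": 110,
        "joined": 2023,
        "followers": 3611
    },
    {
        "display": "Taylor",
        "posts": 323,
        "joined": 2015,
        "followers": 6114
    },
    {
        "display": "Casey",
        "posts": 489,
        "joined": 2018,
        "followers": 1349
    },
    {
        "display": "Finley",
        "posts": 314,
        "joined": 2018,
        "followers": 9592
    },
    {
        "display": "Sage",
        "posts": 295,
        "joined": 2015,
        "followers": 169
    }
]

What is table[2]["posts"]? 323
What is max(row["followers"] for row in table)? 9592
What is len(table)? 6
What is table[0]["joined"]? 2022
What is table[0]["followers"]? 4061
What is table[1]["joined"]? 2023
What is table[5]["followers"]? 169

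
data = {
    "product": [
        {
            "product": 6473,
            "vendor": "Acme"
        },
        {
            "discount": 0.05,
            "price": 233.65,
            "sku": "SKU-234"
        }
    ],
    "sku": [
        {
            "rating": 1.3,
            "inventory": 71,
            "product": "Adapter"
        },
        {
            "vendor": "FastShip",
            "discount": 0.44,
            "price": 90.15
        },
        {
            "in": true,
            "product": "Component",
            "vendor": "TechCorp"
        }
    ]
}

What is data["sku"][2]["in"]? True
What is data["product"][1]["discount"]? 0.05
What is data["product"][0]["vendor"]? "Acme"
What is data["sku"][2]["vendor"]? "TechCorp"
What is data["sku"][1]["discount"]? 0.44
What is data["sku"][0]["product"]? "Adapter"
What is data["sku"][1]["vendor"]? "FastShip"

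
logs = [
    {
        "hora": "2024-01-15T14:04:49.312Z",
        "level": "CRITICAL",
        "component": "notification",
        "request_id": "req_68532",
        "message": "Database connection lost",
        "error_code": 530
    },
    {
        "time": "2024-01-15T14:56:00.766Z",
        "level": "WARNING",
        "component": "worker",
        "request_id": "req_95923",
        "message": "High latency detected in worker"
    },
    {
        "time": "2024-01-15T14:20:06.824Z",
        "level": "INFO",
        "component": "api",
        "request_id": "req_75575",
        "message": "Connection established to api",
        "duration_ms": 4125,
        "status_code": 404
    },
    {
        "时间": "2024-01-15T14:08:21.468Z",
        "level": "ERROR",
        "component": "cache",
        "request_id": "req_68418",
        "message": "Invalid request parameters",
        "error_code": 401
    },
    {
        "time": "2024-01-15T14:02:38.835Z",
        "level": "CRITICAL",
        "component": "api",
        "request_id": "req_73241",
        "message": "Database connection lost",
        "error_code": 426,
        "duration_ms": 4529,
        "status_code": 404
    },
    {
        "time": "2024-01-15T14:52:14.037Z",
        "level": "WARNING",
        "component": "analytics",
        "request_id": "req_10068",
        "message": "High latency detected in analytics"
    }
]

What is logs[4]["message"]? "Database connection lost"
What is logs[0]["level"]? "CRITICAL"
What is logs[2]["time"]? "2024-01-15T14:20:06.824Z"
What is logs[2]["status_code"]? 404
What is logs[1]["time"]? "2024-01-15T14:56:00.766Z"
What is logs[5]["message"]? "High latency detected in analytics"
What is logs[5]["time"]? "2024-01-15T14:52:14.037Z"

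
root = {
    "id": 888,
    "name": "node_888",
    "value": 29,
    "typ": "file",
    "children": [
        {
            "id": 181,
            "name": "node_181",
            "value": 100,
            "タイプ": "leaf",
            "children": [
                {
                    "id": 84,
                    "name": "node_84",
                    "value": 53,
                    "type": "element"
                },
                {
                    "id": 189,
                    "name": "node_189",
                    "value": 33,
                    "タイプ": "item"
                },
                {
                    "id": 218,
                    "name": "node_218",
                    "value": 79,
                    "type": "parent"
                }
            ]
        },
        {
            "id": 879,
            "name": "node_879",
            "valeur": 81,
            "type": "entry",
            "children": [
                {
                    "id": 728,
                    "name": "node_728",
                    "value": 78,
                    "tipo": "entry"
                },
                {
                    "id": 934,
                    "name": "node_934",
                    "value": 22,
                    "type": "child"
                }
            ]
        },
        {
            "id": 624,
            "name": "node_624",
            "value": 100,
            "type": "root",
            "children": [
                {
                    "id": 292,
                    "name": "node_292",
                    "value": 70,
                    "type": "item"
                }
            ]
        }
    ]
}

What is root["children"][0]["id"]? 181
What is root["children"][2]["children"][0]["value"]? 70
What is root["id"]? 888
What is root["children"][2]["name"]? "node_624"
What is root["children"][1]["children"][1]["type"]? "child"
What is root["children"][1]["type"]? "entry"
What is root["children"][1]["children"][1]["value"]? 22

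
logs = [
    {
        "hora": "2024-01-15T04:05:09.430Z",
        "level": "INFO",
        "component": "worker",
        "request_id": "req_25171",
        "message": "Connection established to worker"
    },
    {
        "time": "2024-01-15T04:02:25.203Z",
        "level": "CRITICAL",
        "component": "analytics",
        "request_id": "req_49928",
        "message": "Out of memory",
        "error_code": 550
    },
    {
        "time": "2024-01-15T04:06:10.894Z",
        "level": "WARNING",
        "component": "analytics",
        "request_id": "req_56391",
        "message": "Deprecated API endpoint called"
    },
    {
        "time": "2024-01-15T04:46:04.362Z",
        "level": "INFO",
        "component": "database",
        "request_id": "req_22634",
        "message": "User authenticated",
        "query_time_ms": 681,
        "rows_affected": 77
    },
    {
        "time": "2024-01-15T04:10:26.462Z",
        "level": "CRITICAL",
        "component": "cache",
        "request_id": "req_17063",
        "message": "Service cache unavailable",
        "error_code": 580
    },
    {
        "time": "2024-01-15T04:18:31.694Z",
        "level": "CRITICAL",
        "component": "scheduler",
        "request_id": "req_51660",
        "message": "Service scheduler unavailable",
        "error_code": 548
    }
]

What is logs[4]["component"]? "cache"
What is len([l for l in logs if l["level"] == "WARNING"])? 1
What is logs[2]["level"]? "WARNING"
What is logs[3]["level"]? "INFO"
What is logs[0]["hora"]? "2024-01-15T04:05:09.430Z"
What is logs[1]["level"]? "CRITICAL"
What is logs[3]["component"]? "database"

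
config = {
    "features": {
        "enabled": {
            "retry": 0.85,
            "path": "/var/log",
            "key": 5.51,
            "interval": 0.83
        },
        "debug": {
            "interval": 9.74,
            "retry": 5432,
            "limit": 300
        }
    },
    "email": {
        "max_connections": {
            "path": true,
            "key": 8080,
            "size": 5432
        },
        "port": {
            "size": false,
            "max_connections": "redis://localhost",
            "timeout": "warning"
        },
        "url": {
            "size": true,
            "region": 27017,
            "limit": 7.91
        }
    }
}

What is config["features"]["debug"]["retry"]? 5432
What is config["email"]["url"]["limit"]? 7.91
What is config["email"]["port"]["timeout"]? "warning"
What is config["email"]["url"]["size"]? True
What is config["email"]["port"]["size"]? False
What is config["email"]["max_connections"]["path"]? True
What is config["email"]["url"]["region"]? 27017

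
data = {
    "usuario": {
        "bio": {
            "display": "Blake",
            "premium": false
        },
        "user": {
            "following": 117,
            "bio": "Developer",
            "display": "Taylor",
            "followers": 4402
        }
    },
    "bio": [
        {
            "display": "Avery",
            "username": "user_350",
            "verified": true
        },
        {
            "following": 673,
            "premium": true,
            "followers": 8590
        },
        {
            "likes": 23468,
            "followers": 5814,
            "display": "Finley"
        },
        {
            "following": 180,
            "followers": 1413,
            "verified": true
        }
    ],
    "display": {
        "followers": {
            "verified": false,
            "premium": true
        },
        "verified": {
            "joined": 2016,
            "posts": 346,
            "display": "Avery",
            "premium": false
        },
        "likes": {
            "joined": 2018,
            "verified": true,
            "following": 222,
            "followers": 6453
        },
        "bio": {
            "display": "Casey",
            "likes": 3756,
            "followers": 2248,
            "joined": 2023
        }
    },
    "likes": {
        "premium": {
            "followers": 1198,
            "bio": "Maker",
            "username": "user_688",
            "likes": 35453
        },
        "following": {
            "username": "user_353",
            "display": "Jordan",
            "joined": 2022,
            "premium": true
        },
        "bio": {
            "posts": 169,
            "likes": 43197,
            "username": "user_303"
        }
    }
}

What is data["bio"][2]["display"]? "Finley"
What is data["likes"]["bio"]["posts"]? 169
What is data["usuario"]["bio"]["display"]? "Blake"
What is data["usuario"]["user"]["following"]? 117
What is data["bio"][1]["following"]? 673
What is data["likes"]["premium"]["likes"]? 35453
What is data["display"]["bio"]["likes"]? 3756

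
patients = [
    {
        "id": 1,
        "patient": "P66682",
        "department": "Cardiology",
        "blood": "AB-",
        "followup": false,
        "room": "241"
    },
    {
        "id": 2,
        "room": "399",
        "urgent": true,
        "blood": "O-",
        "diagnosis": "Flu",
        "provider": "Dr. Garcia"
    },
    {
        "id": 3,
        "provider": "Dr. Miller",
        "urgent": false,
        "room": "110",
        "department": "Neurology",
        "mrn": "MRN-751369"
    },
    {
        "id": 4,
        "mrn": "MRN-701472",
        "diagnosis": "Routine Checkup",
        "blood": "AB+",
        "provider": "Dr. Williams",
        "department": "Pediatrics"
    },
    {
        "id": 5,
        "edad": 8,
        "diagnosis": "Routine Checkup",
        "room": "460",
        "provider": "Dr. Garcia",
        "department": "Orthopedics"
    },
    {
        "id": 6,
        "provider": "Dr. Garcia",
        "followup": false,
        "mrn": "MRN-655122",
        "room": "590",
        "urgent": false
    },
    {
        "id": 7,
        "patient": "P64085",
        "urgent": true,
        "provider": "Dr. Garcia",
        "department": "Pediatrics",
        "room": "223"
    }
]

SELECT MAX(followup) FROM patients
False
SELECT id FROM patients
[1, 2, 3, 4, 5, 6, 7]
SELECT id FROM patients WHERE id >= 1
[1, 2, 3, 4, 5, 6, 7]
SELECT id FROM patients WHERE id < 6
[1, 2, 3, 4, 5]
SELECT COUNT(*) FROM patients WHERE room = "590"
1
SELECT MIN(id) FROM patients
1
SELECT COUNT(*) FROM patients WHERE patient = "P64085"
1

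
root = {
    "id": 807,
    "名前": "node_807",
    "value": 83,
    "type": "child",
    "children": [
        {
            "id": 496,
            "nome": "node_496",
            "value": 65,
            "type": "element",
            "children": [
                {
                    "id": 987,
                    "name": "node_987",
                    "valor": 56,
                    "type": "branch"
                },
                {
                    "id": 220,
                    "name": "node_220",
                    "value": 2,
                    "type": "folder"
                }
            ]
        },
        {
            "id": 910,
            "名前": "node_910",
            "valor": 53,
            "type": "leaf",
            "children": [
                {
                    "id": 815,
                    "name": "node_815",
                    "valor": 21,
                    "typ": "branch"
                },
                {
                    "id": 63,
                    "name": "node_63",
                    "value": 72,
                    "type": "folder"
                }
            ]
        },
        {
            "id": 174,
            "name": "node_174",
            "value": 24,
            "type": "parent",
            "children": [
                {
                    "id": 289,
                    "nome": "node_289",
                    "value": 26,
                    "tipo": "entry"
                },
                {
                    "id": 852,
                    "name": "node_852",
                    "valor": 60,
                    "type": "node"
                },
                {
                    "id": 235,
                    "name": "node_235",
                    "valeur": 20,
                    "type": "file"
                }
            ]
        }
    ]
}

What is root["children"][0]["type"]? "element"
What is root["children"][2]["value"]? 24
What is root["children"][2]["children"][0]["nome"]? "node_289"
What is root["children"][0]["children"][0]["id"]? 987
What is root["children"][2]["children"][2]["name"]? "node_235"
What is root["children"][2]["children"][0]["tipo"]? "entry"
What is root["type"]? "child"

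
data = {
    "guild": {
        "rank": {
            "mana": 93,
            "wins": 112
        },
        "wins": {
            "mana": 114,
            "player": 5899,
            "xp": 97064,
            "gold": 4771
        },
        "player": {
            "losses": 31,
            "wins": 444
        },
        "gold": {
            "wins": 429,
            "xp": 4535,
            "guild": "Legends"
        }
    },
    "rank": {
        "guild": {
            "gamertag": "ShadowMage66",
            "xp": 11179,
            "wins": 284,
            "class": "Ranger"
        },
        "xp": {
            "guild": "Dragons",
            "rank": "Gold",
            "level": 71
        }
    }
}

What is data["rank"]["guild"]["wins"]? 284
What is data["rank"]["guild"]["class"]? "Ranger"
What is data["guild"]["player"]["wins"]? 444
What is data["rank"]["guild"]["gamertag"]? "ShadowMage66"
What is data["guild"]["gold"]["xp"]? 4535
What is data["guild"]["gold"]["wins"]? 429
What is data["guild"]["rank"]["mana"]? 93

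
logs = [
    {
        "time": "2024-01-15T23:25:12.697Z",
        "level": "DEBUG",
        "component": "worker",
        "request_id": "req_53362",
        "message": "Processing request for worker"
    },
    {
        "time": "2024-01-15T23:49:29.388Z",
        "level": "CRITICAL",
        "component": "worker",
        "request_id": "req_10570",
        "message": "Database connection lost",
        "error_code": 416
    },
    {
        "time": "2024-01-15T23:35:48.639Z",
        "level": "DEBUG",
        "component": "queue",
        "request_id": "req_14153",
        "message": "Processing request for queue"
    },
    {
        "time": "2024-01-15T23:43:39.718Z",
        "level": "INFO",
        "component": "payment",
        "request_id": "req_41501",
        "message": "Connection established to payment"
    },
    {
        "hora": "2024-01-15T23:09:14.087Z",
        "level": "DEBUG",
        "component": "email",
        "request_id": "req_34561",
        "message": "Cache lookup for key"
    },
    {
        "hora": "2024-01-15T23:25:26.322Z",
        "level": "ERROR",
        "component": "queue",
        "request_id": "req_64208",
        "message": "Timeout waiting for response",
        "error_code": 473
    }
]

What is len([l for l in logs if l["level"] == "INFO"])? 1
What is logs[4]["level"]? "DEBUG"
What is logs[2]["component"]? "queue"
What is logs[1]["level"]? "CRITICAL"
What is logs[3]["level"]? "INFO"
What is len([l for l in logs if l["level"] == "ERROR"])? 1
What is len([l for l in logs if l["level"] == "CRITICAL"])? 1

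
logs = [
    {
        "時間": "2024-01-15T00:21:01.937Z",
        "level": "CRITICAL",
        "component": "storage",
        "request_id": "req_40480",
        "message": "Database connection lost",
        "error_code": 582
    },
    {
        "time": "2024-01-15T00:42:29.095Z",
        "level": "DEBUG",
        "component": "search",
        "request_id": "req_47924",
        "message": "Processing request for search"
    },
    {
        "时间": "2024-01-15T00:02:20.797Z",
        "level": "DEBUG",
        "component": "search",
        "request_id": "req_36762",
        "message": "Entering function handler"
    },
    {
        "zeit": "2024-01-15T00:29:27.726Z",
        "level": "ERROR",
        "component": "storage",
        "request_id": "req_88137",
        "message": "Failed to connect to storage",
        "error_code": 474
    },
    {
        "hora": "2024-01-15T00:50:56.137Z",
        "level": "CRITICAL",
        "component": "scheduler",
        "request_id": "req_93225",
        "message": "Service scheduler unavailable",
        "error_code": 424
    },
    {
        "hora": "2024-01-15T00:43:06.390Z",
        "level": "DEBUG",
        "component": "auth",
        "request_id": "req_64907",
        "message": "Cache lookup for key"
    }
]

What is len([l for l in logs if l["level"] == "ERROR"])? 1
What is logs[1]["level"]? "DEBUG"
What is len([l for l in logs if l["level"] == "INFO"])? 0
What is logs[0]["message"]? "Database connection lost"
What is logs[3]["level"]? "ERROR"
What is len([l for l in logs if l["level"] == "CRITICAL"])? 2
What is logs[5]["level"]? "DEBUG"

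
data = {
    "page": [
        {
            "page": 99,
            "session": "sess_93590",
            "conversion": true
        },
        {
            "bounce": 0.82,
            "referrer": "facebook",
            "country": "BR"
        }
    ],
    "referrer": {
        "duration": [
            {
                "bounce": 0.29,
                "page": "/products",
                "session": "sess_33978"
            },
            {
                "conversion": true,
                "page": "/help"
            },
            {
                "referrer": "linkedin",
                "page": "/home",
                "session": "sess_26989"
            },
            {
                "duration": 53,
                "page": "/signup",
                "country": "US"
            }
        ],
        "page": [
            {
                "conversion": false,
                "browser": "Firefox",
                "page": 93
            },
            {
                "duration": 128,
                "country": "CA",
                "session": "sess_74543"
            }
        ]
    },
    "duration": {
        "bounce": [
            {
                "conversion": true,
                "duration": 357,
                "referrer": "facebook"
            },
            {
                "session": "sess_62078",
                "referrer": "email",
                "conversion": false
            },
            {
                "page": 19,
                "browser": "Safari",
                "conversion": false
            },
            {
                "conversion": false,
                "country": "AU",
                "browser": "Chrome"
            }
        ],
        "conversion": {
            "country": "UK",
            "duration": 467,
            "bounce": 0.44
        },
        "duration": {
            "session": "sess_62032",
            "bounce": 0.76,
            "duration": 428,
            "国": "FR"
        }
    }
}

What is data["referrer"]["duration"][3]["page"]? "/signup"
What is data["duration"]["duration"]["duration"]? 428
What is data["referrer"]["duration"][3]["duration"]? 53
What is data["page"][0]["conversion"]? True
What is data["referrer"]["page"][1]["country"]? "CA"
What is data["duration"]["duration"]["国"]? "FR"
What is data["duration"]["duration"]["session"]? "sess_62032"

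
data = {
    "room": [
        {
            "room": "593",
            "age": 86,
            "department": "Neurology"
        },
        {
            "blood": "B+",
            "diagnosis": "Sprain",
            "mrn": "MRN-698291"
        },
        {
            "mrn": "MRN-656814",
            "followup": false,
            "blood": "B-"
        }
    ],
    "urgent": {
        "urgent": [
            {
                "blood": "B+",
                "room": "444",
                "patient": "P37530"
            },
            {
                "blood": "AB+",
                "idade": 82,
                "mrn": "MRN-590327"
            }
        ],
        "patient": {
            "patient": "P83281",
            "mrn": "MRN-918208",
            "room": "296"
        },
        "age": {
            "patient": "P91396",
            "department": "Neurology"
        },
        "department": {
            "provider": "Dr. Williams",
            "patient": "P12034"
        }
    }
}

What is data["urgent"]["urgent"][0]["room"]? "444"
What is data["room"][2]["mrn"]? "MRN-656814"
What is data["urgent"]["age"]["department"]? "Neurology"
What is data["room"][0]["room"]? "593"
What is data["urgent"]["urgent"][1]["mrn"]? "MRN-590327"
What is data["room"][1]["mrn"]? "MRN-698291"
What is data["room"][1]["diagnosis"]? "Sprain"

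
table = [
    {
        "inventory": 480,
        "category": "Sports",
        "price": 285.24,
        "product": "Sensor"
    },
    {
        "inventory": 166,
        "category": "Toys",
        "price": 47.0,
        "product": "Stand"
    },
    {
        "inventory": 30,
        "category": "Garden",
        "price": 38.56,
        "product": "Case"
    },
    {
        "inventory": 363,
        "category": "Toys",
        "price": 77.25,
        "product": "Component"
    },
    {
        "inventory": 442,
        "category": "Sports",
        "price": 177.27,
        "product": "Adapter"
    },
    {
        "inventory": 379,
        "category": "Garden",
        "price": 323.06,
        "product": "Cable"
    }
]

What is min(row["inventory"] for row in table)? 30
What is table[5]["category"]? "Garden"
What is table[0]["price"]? 285.24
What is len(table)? 6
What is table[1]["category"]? "Toys"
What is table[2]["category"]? "Garden"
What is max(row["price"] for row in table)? 323.06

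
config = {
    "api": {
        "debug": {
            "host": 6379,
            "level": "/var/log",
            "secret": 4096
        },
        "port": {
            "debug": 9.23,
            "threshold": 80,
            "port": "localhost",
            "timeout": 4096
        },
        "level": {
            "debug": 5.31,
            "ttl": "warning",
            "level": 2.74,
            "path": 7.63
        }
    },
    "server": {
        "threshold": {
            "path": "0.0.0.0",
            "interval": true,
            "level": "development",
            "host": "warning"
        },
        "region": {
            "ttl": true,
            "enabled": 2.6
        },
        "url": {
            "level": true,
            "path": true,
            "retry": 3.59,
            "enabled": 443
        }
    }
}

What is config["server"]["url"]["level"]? True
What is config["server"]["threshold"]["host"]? "warning"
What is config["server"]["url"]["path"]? True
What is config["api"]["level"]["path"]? 7.63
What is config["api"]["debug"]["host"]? 6379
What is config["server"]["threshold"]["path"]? "0.0.0.0"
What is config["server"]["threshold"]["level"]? "development"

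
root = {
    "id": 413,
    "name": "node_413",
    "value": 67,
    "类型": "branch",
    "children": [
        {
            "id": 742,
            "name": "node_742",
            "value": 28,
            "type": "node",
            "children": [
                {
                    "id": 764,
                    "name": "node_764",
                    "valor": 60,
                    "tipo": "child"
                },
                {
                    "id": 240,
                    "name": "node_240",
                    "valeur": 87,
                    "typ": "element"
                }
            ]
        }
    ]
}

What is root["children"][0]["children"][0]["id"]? 764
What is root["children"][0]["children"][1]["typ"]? "element"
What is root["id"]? 413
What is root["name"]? "node_413"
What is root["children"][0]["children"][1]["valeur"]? 87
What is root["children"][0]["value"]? 28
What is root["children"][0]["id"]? 742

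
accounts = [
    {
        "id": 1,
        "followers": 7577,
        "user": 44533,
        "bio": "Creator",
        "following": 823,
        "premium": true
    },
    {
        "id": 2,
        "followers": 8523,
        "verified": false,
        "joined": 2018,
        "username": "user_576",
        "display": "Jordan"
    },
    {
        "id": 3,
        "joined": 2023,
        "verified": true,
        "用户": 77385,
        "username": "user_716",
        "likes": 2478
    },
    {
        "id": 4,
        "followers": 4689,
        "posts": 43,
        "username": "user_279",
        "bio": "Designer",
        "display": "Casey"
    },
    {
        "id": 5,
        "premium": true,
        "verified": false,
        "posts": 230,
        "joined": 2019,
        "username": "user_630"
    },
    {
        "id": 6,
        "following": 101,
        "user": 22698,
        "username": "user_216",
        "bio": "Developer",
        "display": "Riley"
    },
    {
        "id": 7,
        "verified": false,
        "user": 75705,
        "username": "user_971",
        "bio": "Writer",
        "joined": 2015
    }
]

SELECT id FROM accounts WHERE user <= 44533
[1, 6]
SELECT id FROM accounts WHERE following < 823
[6]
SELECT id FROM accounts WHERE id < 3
[1, 2]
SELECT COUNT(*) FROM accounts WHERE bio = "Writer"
1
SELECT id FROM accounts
[1, 2, 3, 4, 5, 6, 7]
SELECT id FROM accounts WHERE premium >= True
[1, 5]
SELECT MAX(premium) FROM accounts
True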